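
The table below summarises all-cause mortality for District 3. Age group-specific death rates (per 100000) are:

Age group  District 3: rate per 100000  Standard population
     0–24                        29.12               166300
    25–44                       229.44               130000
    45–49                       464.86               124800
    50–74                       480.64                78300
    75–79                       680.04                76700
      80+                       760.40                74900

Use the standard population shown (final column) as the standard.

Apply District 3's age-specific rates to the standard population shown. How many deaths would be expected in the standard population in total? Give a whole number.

2394

Expected deaths = Σ (standard pop × age-specific rate ÷ 100000)
= 166300×29.12/100000 + 130000×229.44/100000 + 124800×464.86/100000 + 78300×480.64/100000 + 76700×680.04/100000 + 74900×760.40/100000
= 48.43 + 298.27 + 580.15 + 376.34 + 521.59 + 569.54 = 2394.32.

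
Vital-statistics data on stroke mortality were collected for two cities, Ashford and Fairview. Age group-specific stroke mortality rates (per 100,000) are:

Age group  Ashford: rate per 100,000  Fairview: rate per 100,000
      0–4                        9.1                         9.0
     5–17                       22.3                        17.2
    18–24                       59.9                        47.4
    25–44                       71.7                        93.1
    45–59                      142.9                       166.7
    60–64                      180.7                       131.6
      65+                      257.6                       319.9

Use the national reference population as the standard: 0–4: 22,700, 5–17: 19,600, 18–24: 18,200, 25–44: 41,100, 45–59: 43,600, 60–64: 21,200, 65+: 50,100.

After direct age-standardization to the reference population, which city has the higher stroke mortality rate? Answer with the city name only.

Fairview

Standard total = 216,500; weights = 0.1048, 0.0905, 0.0841, 0.1898, 0.2014, 0.0979, 0.2314.
Ashford: 0.1048×9.1 + 0.0905×22.3 + 0.0841×59.9 + 0.1898×71.7 + 0.2014×142.9 + 0.0979×180.7 + 0.2314×257.6 = 127.7032 per 100,000.
Fairview: 0.1048×9.0 + 0.0905×17.2 + 0.0841×47.4 + 0.1898×93.1 + 0.2014×166.7 + 0.0979×131.6 + 0.2314×319.9 = 144.6445 per 100,000.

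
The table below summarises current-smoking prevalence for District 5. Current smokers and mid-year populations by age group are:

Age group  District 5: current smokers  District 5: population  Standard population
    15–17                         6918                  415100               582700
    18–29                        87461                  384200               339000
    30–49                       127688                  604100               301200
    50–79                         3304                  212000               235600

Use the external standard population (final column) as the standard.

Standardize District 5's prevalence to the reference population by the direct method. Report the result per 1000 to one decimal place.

105.7

Age-specific rates per 1000 for District 5: 16.666, 227.644, 211.369, 15.585.
Standard total = 1458500; weights = 0.3995, 0.2324, 0.2065, 0.1615.
Standardized rate: 0.3995×16.666 + 0.2324×227.644 + 0.2065×211.369 + 0.1615×15.585 = 105.7380 per 1000.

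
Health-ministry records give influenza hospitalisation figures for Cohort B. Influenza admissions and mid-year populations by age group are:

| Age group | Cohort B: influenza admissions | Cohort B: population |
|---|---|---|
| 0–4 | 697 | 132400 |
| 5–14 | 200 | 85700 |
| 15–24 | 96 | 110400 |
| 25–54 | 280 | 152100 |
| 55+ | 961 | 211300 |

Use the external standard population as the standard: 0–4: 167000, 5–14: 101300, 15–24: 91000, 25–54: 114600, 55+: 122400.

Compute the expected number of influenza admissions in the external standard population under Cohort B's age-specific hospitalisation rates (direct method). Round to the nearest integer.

1962

Age-specific rates per 100000 for Cohort B: 526.44, 233.37, 86.96, 184.09, 454.80.
Expected influenza admissions = Σ (standard pop × age-specific rate ÷ 100000)
= 167000×526.44/100000 + 101300×233.37/100000 + 91000×86.96/100000 + 114600×184.09/100000 + 122400×454.80/100000
= 879.15 + 236.41 + 79.13 + 210.97 + 556.68 = 1962.33.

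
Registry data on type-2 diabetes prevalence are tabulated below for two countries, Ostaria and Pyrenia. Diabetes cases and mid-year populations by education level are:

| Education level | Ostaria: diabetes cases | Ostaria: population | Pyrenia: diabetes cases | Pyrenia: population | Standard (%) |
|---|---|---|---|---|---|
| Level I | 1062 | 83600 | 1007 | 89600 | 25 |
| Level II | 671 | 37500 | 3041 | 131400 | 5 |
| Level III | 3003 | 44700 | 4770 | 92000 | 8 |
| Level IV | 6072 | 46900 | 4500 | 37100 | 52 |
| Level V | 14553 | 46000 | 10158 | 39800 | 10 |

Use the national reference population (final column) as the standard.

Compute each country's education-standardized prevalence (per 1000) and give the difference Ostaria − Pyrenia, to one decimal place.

Education-specific rates per 1000 for Ostaria: 12.703, 17.893, 67.181, 129.467, 316.370.
For Pyrenia: 11.239, 23.143, 51.848, 121.294, 255.226.
Standard weights: 0.25, 0.05, 0.08, 0.52, 0.10.
Ostaria: 0.2500×12.703 + 0.0500×17.893 + 0.0800×67.181 + 0.5200×129.467 + 0.1000×316.370 = 108.4048 per 1000.
Pyrenia: 0.2500×11.239 + 0.0500×23.143 + 0.0800×51.848 + 0.5200×121.294 + 0.1000×255.226 = 96.7101 per 1000.
Difference = 108.4048 − 96.7101 = 11.6947.

11.7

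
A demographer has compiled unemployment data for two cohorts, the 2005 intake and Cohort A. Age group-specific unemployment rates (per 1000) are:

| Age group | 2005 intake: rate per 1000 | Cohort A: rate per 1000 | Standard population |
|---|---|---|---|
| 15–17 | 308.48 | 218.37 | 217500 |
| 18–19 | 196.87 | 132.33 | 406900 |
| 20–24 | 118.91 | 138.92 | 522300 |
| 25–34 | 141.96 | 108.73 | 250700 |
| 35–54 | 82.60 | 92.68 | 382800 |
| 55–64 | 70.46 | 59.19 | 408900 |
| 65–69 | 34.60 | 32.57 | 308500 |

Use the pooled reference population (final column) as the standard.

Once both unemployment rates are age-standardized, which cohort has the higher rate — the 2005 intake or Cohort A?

2005 intake

Standard total = 2497600; weights = 0.0871, 0.1629, 0.2091, 0.1004, 0.1533, 0.1637, 0.1235.
The 2005 intake: 0.0871×308.48 + 0.1629×196.87 + 0.2091×118.91 + 0.1004×141.96 + 0.1533×82.60 + 0.1637×70.46 + 0.1235×34.60 = 126.5220 per 1000.
Cohort A: 0.0871×218.37 + 0.1629×132.33 + 0.2091×138.92 + 0.1004×108.73 + 0.1533×92.68 + 0.1637×59.19 + 0.1235×32.57 = 108.4584 per 1000.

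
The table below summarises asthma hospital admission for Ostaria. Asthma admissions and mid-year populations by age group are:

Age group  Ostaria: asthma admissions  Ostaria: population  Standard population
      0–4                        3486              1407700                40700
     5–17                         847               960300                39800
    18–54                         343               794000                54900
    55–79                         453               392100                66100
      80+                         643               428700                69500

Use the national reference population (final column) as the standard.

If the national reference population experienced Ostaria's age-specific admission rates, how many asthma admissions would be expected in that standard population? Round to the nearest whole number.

Age-specific rates per 10000 for Ostaria: 24.76, 8.82, 4.32, 11.55, 15.00.
Expected asthma admissions = Σ (standard pop × age-specific rate ÷ 10000)
= 40700×24.76/10000 + 39800×8.82/10000 + 54900×4.32/10000 + 66100×11.55/10000 + 69500×15.00/10000
= 100.79 + 35.10 + 23.72 + 76.37 + 104.24 = 340.22.

340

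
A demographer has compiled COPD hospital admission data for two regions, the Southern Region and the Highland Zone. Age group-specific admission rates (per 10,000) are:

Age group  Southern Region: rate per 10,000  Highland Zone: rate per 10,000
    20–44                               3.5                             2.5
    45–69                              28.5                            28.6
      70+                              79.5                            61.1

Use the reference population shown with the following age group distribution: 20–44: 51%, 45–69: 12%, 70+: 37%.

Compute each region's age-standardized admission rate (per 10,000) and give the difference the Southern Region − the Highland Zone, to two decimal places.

7.31

Standard weights: 0.51, 0.12, 0.37.
The Southern Region: 0.5100×3.5 + 0.1200×28.5 + 0.3700×79.5 = 34.6200 per 10,000.
The Highland Zone: 0.5100×2.5 + 0.1200×28.6 + 0.3700×61.1 = 27.3140 per 10,000.
Difference = 34.6200 − 27.3140 = 7.3060.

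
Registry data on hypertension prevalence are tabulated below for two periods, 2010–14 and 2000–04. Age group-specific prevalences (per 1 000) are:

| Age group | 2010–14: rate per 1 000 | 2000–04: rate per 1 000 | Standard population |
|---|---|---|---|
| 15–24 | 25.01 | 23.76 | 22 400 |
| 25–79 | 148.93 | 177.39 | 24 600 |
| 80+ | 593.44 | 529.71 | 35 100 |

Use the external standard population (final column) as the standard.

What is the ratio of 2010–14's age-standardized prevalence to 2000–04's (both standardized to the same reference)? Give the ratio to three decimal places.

Standard total = 82 100; weights = 0.2728, 0.2996, 0.4275.
2010–14: 0.2728×25.01 + 0.2996×148.93 + 0.4275×593.44 = 305.1601 per 1 000.
2000–04: 0.2728×23.76 + 0.2996×177.39 + 0.4275×529.71 = 286.1004 per 1 000.
Ratio = 305.1601 ÷ 286.1004 = 1.06662.

1.067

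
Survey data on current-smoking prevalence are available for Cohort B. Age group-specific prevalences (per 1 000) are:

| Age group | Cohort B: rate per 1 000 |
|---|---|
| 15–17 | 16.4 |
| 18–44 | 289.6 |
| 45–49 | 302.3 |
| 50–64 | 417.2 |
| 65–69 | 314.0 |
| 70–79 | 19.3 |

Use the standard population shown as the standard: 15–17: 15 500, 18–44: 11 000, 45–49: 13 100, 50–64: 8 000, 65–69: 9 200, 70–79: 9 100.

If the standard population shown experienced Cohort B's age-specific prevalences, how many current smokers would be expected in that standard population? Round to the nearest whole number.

Expected current smokers = Σ (standard pop × age-specific rate ÷ 1 000)
= 15 500×16.4/1 000 + 11 000×289.6/1 000 + 13 100×302.3/1 000 + 8 000×417.2/1 000 + 9 200×314.0/1 000 + 9 100×19.3/1 000
= 254.20 + 3185.60 + 3960.13 + 3337.60 + 2888.80 + 175.63 = 13801.96.

13802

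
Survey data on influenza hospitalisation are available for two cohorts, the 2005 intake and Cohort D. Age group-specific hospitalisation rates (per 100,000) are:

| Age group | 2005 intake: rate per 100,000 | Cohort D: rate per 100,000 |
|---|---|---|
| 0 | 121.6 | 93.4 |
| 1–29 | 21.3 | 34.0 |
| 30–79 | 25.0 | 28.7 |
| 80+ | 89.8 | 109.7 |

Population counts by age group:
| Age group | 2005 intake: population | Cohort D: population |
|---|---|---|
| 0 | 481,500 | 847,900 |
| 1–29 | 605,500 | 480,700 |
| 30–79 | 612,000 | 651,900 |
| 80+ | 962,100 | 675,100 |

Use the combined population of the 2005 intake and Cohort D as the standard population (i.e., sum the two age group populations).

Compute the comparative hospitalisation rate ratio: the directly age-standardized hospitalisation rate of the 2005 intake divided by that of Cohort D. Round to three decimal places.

Combined standard total = 5,316,700; weights = 0.2500, 0.2043, 0.2377, 0.3079.
The 2005 intake: 0.2500×121.6 + 0.2043×21.3 + 0.2377×25.0 + 0.3079×89.8 = 68.3524 per 100,000.
Cohort D: 0.2500×93.4 + 0.2043×34.0 + 0.2377×28.7 + 0.3079×109.7 = 70.9033 per 100,000.
Ratio = 68.3524 ÷ 70.9033 = 0.96402.

0.964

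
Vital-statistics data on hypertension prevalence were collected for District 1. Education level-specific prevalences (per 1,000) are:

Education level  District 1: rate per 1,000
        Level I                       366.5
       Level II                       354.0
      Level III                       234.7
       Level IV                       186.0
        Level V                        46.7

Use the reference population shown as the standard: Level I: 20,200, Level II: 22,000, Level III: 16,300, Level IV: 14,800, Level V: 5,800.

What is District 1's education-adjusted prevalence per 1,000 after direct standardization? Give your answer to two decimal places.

Standard total = 79,100; weights = 0.2554, 0.2781, 0.2061, 0.1871, 0.0733.
Standardized rate: 0.2554×366.5 + 0.2781×354.0 + 0.2061×234.7 + 0.1871×186.0 + 0.0733×46.7 = 278.6418 per 1,000.

278.64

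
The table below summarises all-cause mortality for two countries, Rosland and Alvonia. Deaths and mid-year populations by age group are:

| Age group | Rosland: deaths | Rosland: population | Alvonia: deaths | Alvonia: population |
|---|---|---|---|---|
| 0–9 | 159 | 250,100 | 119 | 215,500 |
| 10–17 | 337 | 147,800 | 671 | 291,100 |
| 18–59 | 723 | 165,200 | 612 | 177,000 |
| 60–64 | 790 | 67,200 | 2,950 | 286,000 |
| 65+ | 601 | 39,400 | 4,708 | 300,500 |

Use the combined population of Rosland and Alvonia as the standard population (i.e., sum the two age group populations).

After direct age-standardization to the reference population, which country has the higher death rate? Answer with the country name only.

Rosland

Age-specific rates per 100,000 for Rosland: 63.57, 228.01, 437.65, 1175.60, 1525.38.
For Alvonia: 55.22, 230.50, 345.76, 1031.47, 1566.72.
Combined standard total = 1,939,800; weights = 0.2400, 0.2263, 0.1764, 0.1821, 0.1752.
Rosland: 0.2400×63.57 + 0.2263×228.01 + 0.1764×437.65 + 0.1821×1175.60 + 0.1752×1525.38 = 625.3922 per 100,000.
Alvonia: 0.2400×55.22 + 0.2263×230.50 + 0.1764×345.76 + 0.1821×1031.47 + 0.1752×1566.72 = 588.7426 per 100,000.
The crude rates (389.73 vs 713.33) would put Alvonia higher, but that reflects its age composition; once standardized to a common age structure, Rosland has the higher underlying rate.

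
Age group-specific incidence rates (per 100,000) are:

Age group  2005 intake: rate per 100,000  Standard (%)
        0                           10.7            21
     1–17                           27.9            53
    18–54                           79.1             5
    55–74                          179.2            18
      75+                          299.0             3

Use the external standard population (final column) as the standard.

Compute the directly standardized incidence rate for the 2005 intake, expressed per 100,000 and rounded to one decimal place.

Standard weights: 0.21, 0.53, 0.05, 0.18, 0.03.
Standardized rate: 0.2100×10.7 + 0.5300×27.9 + 0.0500×79.1 + 0.1800×179.2 + 0.0300×299.0 = 62.2150 per 100,000.

62.2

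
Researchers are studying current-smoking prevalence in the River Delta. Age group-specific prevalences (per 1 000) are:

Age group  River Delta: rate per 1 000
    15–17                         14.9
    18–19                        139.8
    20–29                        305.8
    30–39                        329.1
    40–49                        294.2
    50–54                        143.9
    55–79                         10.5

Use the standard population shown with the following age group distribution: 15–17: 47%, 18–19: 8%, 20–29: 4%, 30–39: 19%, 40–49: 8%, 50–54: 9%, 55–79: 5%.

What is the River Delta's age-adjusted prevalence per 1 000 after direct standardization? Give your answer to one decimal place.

130.0

Standard weights: 0.47, 0.08, 0.04, 0.19, 0.08, 0.09, 0.05.
Standardized rate: 0.4700×14.9 + 0.0800×139.8 + 0.0400×305.8 + 0.1900×329.1 + 0.0800×294.2 + 0.0900×143.9 + 0.0500×10.5 = 129.9600 per 1 000.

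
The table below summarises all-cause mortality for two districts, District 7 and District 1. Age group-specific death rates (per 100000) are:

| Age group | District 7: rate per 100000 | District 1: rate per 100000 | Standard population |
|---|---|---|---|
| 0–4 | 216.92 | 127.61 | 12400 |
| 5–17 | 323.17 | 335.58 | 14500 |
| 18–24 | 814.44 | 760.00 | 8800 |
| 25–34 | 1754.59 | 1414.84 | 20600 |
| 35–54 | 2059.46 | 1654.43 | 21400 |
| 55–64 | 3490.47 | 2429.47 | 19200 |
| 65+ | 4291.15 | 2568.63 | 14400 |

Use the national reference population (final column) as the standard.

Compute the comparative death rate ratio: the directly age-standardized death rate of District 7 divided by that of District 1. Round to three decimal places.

1.386

Standard total = 111300; weights = 0.1114, 0.1303, 0.0791, 0.1851, 0.1923, 0.1725, 0.1294.
District 7: 0.1114×216.92 + 0.1303×323.17 + 0.0791×814.44 + 0.1851×1754.59 + 0.1923×2059.46 + 0.1725×3490.47 + 0.1294×4291.15 = 2008.7100 per 100000.
District 1: 0.1114×127.61 + 0.1303×335.58 + 0.0791×760.00 + 0.1851×1414.84 + 0.1923×1654.43 + 0.1725×2429.47 + 0.1294×2568.63 = 1449.4239 per 100000.
Ratio = 2008.7100 ÷ 1449.4239 = 1.38587.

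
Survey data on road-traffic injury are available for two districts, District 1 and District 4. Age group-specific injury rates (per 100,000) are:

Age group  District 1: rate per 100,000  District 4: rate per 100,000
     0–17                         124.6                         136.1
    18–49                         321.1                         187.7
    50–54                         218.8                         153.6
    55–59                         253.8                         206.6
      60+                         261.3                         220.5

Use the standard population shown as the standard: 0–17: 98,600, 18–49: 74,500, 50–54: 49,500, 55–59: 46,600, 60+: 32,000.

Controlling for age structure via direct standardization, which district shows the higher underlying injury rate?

District 1

Standard total = 301,200; weights = 0.3274, 0.2473, 0.1643, 0.1547, 0.1062.
District 1: 0.3274×124.6 + 0.2473×321.1 + 0.1643×218.8 + 0.1547×253.8 + 0.1062×261.3 = 223.1965 per 100,000.
District 4: 0.3274×136.1 + 0.2473×187.7 + 0.1643×153.6 + 0.1547×206.6 + 0.1062×220.5 = 171.6131 per 100,000.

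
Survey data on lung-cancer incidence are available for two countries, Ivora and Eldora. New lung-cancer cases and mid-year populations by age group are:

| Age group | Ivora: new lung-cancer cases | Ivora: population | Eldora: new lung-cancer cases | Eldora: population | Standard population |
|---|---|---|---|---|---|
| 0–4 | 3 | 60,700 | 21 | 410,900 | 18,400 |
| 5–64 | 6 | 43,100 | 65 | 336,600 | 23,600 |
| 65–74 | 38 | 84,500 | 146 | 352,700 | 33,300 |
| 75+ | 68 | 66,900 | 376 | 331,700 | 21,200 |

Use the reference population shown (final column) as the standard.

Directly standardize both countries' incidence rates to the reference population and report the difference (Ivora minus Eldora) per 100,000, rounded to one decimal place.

-2.7

Age-specific rates per 100,000 for Ivora: 4.94, 13.92, 44.97, 101.64.
For Eldora: 5.11, 19.31, 41.39, 113.36.
Standard total = 96,500; weights = 0.1907, 0.2446, 0.3451, 0.2197.
Ivora: 0.1907×4.94 + 0.2446×13.92 + 0.3451×44.97 + 0.2197×101.64 = 42.1953 per 100,000.
Eldora: 0.1907×5.11 + 0.2446×19.31 + 0.3451×41.39 + 0.2197×113.36 = 44.8845 per 100,000.
Difference = 42.1953 − 44.8845 = -2.6892.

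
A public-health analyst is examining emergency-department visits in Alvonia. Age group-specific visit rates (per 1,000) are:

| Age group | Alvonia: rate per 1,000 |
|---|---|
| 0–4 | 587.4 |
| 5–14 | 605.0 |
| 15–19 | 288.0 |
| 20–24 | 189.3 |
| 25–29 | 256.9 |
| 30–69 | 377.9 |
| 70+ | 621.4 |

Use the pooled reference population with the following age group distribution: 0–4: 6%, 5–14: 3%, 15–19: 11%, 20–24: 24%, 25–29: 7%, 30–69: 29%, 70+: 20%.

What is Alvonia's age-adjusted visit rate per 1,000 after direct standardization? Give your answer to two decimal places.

382.36

Standard weights: 0.06, 0.03, 0.11, 0.24, 0.07, 0.29, 0.20.
Standardized rate: 0.0600×587.4 + 0.0300×605.0 + 0.1100×288.0 + 0.2400×189.3 + 0.0700×256.9 + 0.2900×377.9 + 0.2000×621.4 = 382.3600 per 1,000.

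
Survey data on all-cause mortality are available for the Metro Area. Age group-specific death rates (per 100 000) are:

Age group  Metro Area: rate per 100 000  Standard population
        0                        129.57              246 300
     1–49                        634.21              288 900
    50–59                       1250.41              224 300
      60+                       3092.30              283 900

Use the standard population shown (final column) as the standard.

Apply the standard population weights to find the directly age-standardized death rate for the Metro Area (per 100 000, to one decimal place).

1316.4

Standard total = 1 043 400; weights = 0.2361, 0.2769, 0.2150, 0.2721.
Standardized rate: 0.2361×129.57 + 0.2769×634.21 + 0.2150×1250.41 + 0.2721×3092.30 = 1316.3766 per 100 000.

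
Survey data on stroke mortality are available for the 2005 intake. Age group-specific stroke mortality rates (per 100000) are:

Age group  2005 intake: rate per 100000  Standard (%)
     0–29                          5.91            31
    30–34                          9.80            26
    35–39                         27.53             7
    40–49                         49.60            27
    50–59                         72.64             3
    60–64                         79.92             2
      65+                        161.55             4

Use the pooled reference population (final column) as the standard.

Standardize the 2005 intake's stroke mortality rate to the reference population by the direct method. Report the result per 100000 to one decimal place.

29.9

Standard weights: 0.31, 0.26, 0.07, 0.27, 0.03, 0.02, 0.04.
Standardized rate: 0.3100×5.91 + 0.2600×9.80 + 0.0700×27.53 + 0.2700×49.60 + 0.0300×72.64 + 0.0200×79.92 + 0.0400×161.55 = 29.9388 per 100000.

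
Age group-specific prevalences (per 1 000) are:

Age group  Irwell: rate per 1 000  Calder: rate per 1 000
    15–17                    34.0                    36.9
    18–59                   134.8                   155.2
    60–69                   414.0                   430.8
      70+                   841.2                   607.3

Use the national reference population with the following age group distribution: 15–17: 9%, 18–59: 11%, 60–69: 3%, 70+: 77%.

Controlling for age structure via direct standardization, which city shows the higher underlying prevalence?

Irwell

Standard weights: 0.09, 0.11, 0.03, 0.77.
Irwell: 0.0900×34.0 + 0.1100×134.8 + 0.0300×414.0 + 0.7700×841.2 = 678.0320 per 1 000.
Calder: 0.0900×36.9 + 0.1100×155.2 + 0.0300×430.8 + 0.7700×607.3 = 500.9380 per 1 000.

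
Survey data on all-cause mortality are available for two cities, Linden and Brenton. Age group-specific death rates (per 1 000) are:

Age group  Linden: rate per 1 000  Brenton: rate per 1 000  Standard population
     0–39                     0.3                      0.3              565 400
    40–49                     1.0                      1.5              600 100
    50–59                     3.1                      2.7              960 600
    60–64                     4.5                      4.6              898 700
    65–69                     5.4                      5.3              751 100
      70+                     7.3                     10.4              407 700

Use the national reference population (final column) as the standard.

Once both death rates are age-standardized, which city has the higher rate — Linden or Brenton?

Brenton

Standard total = 4 183 600; weights = 0.1351, 0.1434, 0.2296, 0.2148, 0.1795, 0.0975.
Linden: 0.1351×0.3 + 0.1434×1.0 + 0.2296×3.1 + 0.2148×4.5 + 0.1795×5.4 + 0.0975×7.3 = 3.5433 per 1 000.
Brenton: 0.1351×0.3 + 0.1434×1.5 + 0.2296×2.7 + 0.2148×4.6 + 0.1795×5.3 + 0.0975×10.4 = 3.8288 per 1 000.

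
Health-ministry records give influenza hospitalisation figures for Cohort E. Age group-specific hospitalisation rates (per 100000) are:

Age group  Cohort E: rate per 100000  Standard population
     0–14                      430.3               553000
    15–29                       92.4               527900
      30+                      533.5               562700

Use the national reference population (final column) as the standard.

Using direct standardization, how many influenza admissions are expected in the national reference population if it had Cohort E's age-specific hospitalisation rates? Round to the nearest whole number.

Expected influenza admissions = Σ (standard pop × age-specific rate ÷ 100000)
= 553000×430.3/100000 + 527900×92.4/100000 + 562700×533.5/100000
= 2379.56 + 487.78 + 3002.00 = 5869.34.

5869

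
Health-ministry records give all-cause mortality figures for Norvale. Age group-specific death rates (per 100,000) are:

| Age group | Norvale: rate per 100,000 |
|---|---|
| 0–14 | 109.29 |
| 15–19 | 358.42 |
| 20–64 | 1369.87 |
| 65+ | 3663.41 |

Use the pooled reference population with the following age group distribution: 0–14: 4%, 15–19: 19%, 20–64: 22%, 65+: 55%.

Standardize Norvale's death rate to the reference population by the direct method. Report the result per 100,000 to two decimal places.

2388.72

Standard weights: 0.04, 0.19, 0.22, 0.55.
Standardized rate: 0.0400×109.29 + 0.1900×358.42 + 0.2200×1369.87 + 0.5500×3663.41 = 2388.7183 per 100,000.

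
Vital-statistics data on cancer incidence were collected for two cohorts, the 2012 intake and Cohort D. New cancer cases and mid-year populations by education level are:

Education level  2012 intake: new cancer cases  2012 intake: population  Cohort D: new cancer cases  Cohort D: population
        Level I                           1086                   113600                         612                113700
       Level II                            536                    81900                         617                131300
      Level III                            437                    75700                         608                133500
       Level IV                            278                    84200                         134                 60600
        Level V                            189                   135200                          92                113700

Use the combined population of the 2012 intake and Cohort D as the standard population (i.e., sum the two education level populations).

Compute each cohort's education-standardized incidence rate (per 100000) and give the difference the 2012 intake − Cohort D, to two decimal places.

182.32

Education-specific rates per 100000 for the 2012 intake: 955.99, 654.46, 577.28, 330.17, 139.79.
For Cohort D: 538.26, 469.92, 455.43, 221.12, 80.91.
Combined standard total = 1043400; weights = 0.2178, 0.2043, 0.2005, 0.1388, 0.2385.
The 2012 intake: 0.2178×955.99 + 0.2043×654.46 + 0.2005×577.28 + 0.1388×330.17 + 0.2385×139.79 = 536.8938 per 100000.
Cohort D: 0.2178×538.26 + 0.2043×469.92 + 0.2005×455.43 + 0.1388×221.12 + 0.2385×80.91 = 354.5779 per 100000.
Difference = 536.8938 − 354.5779 = 182.3159.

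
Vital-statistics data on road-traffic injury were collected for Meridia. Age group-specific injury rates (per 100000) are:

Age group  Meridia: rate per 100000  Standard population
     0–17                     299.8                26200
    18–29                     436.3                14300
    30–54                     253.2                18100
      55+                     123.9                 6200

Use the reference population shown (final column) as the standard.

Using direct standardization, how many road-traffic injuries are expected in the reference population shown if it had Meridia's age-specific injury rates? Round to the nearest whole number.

Expected road-traffic injuries = Σ (standard pop × age-specific rate ÷ 100000)
= 26200×299.8/100000 + 14300×436.3/100000 + 18100×253.2/100000 + 6200×123.9/100000
= 78.55 + 62.39 + 45.83 + 7.68 = 194.45.

194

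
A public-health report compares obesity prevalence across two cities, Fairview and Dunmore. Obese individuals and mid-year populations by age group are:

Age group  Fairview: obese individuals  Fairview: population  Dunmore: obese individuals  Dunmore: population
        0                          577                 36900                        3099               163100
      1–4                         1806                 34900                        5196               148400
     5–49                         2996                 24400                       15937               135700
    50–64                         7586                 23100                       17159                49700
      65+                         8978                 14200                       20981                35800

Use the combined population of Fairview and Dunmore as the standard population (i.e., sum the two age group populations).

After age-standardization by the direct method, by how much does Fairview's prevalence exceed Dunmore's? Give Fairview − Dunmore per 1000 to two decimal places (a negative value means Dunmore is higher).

Age-specific rates per 1000 for Fairview: 15.637, 51.748, 122.787, 328.398, 632.254.
For Dunmore: 19.001, 35.013, 117.443, 345.252, 586.061.
Combined standard total = 666200; weights = 0.3002, 0.2751, 0.2403, 0.1093, 0.0751.
Fairview: 0.3002×15.637 + 0.2751×51.748 + 0.2403×122.787 + 0.1093×328.398 + 0.0751×632.254 = 131.7787 per 1000.
Dunmore: 0.3002×19.001 + 0.2751×35.013 + 0.2403×117.443 + 0.1093×345.252 + 0.0751×586.061 = 125.2748 per 1000.
Difference = 131.7787 − 125.2748 = 6.5039.

6.50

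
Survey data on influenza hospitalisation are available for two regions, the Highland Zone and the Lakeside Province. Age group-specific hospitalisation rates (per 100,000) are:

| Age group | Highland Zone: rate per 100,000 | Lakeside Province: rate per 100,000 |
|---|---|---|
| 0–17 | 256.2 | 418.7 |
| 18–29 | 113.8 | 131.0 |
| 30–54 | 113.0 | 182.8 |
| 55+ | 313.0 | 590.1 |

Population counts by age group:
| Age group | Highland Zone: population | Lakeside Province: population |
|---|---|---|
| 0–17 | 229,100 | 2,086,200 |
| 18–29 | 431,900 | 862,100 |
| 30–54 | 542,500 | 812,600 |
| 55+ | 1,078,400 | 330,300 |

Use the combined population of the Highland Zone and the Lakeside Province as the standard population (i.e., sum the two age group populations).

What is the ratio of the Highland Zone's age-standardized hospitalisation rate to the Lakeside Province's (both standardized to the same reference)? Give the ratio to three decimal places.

Combined standard total = 6,373,100; weights = 0.3633, 0.2030, 0.2126, 0.2210.
The Highland Zone: 0.3633×256.2 + 0.2030×113.8 + 0.2126×113.0 + 0.2210×313.0 = 209.3936 per 100,000.
The Lakeside Province: 0.3633×418.7 + 0.2030×131.0 + 0.2126×182.8 + 0.2210×590.1 = 348.0122 per 100,000.
Ratio = 209.3936 ÷ 348.0122 = 0.60168.

0.602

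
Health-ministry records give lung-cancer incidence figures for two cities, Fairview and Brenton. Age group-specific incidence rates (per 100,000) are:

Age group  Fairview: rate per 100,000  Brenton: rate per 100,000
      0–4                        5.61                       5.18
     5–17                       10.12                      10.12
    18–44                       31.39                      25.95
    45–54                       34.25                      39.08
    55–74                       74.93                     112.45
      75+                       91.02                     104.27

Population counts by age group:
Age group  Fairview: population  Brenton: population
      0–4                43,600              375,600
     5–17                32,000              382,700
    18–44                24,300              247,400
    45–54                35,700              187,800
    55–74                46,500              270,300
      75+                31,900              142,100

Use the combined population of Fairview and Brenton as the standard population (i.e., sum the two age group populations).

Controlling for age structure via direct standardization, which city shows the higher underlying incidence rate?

Combined standard total = 1,819,900; weights = 0.2303, 0.2279, 0.1493, 0.1228, 0.1741, 0.0956.
Fairview: 0.2303×5.61 + 0.2279×10.12 + 0.1493×31.39 + 0.1228×34.25 + 0.1741×74.93 + 0.0956×91.02 = 34.2367 per 100,000.
Brenton: 0.2303×5.18 + 0.2279×10.12 + 0.1493×25.95 + 0.1228×39.08 + 0.1741×112.45 + 0.0956×104.27 = 41.7168 per 100,000.
The crude rates (41.78 vs 40.34) would put Fairview higher, but that reflects its age composition; once standardized to a common age structure, Brenton has the higher underlying rate.

Brenton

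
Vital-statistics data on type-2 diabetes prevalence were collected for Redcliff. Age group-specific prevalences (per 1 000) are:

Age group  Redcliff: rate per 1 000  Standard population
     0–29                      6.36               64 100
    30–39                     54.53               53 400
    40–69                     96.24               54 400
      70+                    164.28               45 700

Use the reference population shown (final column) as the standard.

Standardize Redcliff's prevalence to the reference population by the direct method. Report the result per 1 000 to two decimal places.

Standard total = 217 600; weights = 0.2946, 0.2454, 0.2500, 0.2100.
Standardized rate: 0.2946×6.36 + 0.2454×54.53 + 0.2500×96.24 + 0.2100×164.28 = 73.8172 per 1 000.

73.82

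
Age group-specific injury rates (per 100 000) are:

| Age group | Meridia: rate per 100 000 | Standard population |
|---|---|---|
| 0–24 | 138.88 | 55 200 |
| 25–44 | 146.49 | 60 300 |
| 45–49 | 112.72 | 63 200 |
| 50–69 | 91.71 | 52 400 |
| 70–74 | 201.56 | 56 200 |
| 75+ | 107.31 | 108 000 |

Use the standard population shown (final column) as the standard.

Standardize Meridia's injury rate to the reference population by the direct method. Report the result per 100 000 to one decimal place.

129.9

Standard total = 395 300; weights = 0.1396, 0.1525, 0.1599, 0.1326, 0.1422, 0.2732.
Standardized rate: 0.1396×138.88 + 0.1525×146.49 + 0.1599×112.72 + 0.1326×91.71 + 0.1422×201.56 + 0.2732×107.31 = 129.8917 per 100 000.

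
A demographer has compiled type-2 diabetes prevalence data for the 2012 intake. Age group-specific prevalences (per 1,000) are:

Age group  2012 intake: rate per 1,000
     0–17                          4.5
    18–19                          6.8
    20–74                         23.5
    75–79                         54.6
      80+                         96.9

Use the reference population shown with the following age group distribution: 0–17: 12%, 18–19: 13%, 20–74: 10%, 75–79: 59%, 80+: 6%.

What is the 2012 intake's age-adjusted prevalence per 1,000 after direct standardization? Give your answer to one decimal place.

41.8

Standard weights: 0.12, 0.13, 0.10, 0.59, 0.06.
Standardized rate: 0.1200×4.5 + 0.1300×6.8 + 0.1000×23.5 + 0.5900×54.6 + 0.0600×96.9 = 41.8020 per 1,000.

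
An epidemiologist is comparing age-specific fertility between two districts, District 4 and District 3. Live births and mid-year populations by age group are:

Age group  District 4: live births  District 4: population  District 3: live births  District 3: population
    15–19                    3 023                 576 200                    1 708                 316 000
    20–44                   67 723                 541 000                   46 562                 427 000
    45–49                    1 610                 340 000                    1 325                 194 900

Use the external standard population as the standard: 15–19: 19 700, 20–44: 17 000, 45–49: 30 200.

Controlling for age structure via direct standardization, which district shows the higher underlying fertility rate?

District 4

Age-specific rates per 1 000 for District 4: 5.246, 125.181, 4.735.
For District 3: 5.405, 109.044, 6.798.
Standard total = 66 900; weights = 0.2945, 0.2541, 0.4514.
District 4: 0.2945×5.246 + 0.2541×125.181 + 0.4514×4.735 = 35.4924 per 1 000.
District 3: 0.2945×5.405 + 0.2541×109.044 + 0.4514×6.798 = 32.3699 per 1 000.
The crude rates (49.65 vs 52.88) would put District 3 higher, but that reflects its age composition; once standardized to a common age structure, District 4 has the higher underlying rate.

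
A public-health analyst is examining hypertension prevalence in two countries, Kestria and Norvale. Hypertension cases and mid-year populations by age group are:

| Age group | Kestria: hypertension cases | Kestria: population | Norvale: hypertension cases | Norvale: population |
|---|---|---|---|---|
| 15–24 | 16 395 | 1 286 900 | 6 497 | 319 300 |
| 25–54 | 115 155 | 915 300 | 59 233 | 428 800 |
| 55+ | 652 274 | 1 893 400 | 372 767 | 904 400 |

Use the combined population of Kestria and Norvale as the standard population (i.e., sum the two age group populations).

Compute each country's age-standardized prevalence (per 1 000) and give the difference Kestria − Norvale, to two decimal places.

Age-specific rates per 1 000 for Kestria: 12.740, 125.811, 344.499.
For Norvale: 20.348, 138.137, 412.170.
Combined standard total = 5 748 100; weights = 0.2794, 0.2338, 0.4867.
Kestria: 0.2794×12.740 + 0.2338×125.811 + 0.4867×344.499 = 200.6584 per 1 000.
Norvale: 0.2794×20.348 + 0.2338×138.137 + 0.4867×412.170 = 238.6045 per 1 000.
Difference = 200.6584 − 238.6045 = -37.9461.

-37.95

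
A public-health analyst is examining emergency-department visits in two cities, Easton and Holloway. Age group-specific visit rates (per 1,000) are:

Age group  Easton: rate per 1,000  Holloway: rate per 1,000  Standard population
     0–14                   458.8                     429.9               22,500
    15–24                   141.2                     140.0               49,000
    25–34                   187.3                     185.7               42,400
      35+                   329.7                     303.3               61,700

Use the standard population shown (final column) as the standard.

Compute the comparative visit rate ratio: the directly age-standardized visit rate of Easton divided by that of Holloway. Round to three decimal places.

Standard total = 175,600; weights = 0.1281, 0.2790, 0.2415, 0.3514.
Easton: 0.1281×458.8 + 0.2790×141.2 + 0.2415×187.3 + 0.3514×329.7 = 259.2586 per 1,000.
Holloway: 0.1281×429.9 + 0.2790×140.0 + 0.2415×185.7 + 0.3514×303.3 = 245.5583 per 1,000.
Ratio = 259.2586 ÷ 245.5583 = 1.05579.

1.056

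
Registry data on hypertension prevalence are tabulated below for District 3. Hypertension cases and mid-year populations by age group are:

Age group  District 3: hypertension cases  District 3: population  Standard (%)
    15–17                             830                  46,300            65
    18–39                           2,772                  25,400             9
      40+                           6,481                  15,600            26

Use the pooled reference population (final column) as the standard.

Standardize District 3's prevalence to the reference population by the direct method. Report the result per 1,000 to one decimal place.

129.5

Age-specific rates per 1,000 for District 3: 17.927, 109.134, 415.449.
Standard weights: 0.65, 0.09, 0.26.
Standardized rate: 0.6500×17.927 + 0.0900×109.134 + 0.2600×415.449 = 129.4910 per 1,000.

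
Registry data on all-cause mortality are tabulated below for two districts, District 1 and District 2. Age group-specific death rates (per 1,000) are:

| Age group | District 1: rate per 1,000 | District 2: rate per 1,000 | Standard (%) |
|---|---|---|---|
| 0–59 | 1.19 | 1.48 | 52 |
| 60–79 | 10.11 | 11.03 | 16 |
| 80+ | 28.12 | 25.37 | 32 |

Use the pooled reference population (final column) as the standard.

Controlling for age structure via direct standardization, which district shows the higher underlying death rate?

District 1

Standard weights: 0.52, 0.16, 0.32.
District 1: 0.5200×1.19 + 0.1600×10.11 + 0.3200×28.12 = 11.2348 per 1,000.
District 2: 0.5200×1.48 + 0.1600×11.03 + 0.3200×25.37 = 10.6528 per 1,000.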